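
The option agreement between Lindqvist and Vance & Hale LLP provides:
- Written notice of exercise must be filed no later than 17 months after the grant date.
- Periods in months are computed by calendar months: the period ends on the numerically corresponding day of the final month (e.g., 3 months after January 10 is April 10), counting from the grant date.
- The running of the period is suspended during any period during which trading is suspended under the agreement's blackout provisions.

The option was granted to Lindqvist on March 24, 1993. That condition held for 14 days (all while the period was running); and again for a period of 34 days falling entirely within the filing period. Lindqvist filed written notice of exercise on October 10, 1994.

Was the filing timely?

Yes

17 months after March 24, 1993 is August 24, 1994.
Tolling adds 14 days: August 24, 1994 + 14 days = September 7, 1994.
Tolling adds 34 days: September 7, 1994 + 34 days = October 11, 1994.
The deadline is October 11, 1994; the filing on October 10, 1994 is on or before that date.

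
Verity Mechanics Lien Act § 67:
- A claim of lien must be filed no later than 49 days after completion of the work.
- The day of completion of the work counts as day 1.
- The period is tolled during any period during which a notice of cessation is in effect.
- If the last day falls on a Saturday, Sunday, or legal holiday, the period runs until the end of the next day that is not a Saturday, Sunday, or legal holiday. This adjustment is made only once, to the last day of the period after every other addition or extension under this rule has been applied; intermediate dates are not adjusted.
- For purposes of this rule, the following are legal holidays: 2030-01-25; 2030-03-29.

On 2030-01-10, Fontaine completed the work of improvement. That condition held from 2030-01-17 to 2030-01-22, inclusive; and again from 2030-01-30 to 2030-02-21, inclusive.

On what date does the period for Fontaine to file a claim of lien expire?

Counting 2030-01-10 as day 1, day 49 is February 27, 2030.
From January 17, 2030 through January 22, 2030 inclusive is 6 days; tolling adds 6 days: February 27, 2030 + 6 days = March 5, 2030.
From January 30, 2030 through February 21, 2030 inclusive is 23 days; tolling adds 23 days: March 5, 2030 + 23 days = March 28, 2030.
March 28, 2030 is a Thursday and not a legal holiday, so no extension applies.

March 28, 2030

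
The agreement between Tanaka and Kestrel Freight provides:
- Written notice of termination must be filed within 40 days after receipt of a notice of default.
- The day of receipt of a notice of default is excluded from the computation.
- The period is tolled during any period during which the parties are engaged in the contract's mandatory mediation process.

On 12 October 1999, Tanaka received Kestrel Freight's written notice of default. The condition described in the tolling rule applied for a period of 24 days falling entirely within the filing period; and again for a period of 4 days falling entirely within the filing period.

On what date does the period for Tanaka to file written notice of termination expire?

December 19, 1999

40 days after 12 October 1999 is November 21, 1999.
Tolling adds 24 days: November 21, 1999 + 24 days = December 15, 1999.
Tolling adds 4 days: December 15, 1999 + 4 days = December 19, 1999.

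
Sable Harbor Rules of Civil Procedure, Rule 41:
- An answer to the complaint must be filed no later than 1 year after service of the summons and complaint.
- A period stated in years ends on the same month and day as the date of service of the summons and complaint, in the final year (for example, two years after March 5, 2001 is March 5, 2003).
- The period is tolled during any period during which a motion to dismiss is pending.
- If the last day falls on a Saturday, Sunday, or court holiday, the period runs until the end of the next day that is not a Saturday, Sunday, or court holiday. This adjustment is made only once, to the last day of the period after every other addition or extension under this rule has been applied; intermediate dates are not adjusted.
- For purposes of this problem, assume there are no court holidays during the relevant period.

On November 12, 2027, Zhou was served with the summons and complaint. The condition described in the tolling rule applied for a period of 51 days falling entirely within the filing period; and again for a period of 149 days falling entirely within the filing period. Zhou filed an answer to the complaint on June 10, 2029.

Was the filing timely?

No

1 year after November 12, 2027 is November 12, 2028.
Tolling adds 51 days: November 12, 2028 + 51 days = January 2, 2029.
Tolling adds 149 days: January 2, 2029 + 149 days = May 31, 2029.
May 31, 2029 is a Thursday and not a court holiday, so no extension applies.
The deadline is May 31, 2029; the filing on June 10, 2029 is after that date.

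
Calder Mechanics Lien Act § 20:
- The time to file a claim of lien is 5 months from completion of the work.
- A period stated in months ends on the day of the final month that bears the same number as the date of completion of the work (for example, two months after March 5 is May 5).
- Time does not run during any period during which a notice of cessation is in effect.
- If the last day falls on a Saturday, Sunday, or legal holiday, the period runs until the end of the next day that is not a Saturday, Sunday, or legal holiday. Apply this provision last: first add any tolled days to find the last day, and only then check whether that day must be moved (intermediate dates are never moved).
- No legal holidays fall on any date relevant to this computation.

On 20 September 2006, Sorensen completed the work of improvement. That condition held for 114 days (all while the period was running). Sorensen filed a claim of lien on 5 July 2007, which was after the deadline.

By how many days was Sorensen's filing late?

5 months after 20 September 2006 is February 20, 2007.
Tolling adds 114 days: February 20, 2007 + 114 days = June 14, 2007.
June 14, 2007 is a Thursday and not a legal holiday, so no extension applies.
The deadline is June 14, 2007; from June 14, 2007 to July 5, 2007 is 21 days.

21 days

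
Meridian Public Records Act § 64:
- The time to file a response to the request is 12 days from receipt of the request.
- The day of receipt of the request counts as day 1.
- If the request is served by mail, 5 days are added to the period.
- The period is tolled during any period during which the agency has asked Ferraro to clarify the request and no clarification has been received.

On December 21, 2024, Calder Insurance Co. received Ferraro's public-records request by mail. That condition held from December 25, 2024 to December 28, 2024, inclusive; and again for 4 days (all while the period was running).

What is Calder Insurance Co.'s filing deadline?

January 14, 2025

Counting December 21, 2024 as day 1, day 12 is January 1, 2025.
Service was by mail, adding 5 days: January 1, 2025 + 5 days = January 6, 2025.
From December 25, 2024 through December 28, 2024 inclusive is 4 days; tolling adds 4 days: January 6, 2025 + 4 days = January 10, 2025.
Tolling adds 4 days: January 10, 2025 + 4 days = January 14, 2025.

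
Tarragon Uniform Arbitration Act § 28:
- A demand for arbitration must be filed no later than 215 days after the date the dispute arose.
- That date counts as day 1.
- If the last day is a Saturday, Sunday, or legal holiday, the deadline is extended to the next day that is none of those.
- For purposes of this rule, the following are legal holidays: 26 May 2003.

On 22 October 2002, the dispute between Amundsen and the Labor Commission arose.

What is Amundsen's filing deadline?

May 27, 2003

Counting 22 October 2002 as day 1, day 215 is May 24, 2003.
May 24, 2003 is Saturday; May 25, 2003 is Sunday; May 26, 2003 is a listed holiday. The next qualifying day is May 27, 2003.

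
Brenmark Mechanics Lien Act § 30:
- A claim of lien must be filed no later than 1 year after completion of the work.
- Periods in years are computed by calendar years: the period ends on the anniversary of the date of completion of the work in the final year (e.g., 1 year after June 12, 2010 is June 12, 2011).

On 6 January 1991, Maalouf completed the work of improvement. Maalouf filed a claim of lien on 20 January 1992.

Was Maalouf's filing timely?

No

1 year after 6 January 1991 is January 6, 1992.
The deadline is January 6, 1992; the filing on January 20, 1992 is after that date.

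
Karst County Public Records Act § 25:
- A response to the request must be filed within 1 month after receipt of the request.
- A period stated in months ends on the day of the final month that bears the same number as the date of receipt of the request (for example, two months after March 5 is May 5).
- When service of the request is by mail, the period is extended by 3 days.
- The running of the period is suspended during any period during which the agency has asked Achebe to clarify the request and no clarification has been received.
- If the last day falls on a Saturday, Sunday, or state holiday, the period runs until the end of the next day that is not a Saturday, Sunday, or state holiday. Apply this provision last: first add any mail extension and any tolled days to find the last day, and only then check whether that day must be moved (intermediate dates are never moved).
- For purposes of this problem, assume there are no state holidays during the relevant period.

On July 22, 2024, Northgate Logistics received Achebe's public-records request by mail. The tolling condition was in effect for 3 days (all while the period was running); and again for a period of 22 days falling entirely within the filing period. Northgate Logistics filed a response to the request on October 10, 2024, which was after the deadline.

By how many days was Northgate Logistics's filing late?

1 month after July 22, 2024 is August 22, 2024.
Service was by mail, adding 3 days: August 22, 2024 + 3 days = August 25, 2024.
Tolling adds 3 days: August 25, 2024 + 3 days = August 28, 2024.
Tolling adds 22 days: August 28, 2024 + 22 days = September 19, 2024.
September 19, 2024 is a Thursday and not a state holiday, so no extension applies.
The deadline is September 19, 2024; from September 19, 2024 to October 10, 2024 is 21 days.

21 days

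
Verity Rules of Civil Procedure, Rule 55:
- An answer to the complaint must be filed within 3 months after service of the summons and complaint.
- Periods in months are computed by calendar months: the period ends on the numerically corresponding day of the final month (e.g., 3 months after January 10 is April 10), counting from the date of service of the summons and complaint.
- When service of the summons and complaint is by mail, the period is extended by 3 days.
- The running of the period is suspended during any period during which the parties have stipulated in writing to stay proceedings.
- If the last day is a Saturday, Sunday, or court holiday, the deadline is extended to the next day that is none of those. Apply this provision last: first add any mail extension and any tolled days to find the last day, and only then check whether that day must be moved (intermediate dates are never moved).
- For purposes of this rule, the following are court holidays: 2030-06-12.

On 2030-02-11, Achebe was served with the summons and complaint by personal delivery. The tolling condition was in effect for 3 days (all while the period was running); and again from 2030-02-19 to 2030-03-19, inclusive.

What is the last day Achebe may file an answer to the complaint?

3 months after 2030-02-11 is May 11, 2030.
Service was not by mail, so no mail extension applies.
Tolling adds 3 days: May 11, 2030 + 3 days = May 14, 2030.
From February 19, 2030 through March 19, 2030 inclusive is 29 days; tolling adds 29 days: May 14, 2030 + 29 days = June 12, 2030.
June 12, 2030 is a listed holiday. The next qualifying day is June 13, 2030.

June 13, 2030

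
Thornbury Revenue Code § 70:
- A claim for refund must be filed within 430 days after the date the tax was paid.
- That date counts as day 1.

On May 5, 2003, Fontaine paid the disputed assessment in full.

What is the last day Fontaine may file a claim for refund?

Counting May 5, 2003 as day 1, day 430 is July 7, 2004.

July 7, 2004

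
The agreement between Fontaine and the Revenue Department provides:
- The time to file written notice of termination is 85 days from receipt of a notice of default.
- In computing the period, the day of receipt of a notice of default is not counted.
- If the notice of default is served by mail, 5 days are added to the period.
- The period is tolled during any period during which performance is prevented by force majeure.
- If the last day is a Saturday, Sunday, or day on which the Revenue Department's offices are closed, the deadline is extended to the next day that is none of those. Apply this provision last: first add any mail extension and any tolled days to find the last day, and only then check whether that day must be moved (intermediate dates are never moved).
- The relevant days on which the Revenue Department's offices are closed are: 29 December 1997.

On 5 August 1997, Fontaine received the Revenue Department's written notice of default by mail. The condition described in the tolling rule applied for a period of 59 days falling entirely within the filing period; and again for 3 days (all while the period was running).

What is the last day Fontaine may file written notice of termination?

85 days after 5 August 1997 is October 29, 1997.
Service was by mail, adding 5 days: October 29, 1997 + 5 days = November 3, 1997.
Tolling adds 59 days: November 3, 1997 + 59 days = January 1, 1998.
Tolling adds 3 days: January 1, 1998 + 3 days = January 4, 1998.
January 4, 1998 is Sunday. The next qualifying day is January 5, 1998.

January 5, 1998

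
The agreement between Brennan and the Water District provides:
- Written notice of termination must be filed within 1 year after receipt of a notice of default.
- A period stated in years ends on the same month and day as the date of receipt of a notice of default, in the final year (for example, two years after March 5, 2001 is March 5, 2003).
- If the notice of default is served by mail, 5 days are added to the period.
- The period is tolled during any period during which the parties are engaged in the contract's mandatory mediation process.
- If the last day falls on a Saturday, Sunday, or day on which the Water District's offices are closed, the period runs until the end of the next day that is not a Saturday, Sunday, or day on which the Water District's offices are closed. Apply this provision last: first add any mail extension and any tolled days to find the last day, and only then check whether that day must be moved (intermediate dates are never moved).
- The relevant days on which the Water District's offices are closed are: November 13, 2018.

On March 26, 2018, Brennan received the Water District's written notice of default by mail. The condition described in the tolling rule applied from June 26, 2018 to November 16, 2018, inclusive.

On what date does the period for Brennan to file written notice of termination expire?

1 year after March 26, 2018 is March 26, 2019.
Service was by mail, adding 5 days: March 26, 2019 + 5 days = March 31, 2019.
From June 26, 2018 through November 16, 2018 inclusive is 144 days; tolling adds 144 days: March 31, 2019 + 144 days = August 22, 2019.
August 22, 2019 is a Thursday and not a day on which the Water District's offices are closed, so no extension applies.

August 22, 2019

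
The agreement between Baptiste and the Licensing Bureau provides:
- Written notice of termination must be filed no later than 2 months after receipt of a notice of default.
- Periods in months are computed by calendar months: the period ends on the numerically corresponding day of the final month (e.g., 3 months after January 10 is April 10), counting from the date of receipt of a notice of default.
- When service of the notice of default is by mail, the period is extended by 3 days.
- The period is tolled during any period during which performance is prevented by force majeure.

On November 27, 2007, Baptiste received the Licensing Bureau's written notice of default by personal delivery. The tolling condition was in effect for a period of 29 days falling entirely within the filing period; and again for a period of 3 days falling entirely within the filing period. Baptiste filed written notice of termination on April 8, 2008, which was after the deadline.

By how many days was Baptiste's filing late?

40 days

2 months after November 27, 2007 is January 27, 2008.
Service was not by mail, so no mail extension applies.
Tolling adds 29 days: January 27, 2008 + 29 days = February 25, 2008.
Tolling adds 3 days: February 25, 2008 + 3 days = February 28, 2008.
The deadline is February 28, 2008; from February 28, 2008 to April 8, 2008 is 40 days.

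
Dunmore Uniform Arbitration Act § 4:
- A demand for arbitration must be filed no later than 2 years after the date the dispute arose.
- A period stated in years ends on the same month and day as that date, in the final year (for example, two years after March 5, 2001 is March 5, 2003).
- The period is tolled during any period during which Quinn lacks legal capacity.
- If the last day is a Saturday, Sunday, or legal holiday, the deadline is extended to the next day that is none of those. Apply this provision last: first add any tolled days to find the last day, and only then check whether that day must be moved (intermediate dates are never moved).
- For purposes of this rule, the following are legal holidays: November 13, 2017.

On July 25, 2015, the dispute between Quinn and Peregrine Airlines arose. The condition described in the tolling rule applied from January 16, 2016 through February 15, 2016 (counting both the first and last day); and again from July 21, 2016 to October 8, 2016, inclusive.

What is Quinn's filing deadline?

November 14, 2017

2 years after July 25, 2015 is July 25, 2017.
From January 16, 2016 through February 15, 2016 inclusive is 31 days; tolling adds 31 days: July 25, 2017 + 31 days = August 25, 2017.
From July 21, 2016 through October 8, 2016 inclusive is 80 days; tolling adds 80 days: August 25, 2017 + 80 days = November 13, 2017.
November 13, 2017 is a listed holiday. The next qualifying day is November 14, 2017.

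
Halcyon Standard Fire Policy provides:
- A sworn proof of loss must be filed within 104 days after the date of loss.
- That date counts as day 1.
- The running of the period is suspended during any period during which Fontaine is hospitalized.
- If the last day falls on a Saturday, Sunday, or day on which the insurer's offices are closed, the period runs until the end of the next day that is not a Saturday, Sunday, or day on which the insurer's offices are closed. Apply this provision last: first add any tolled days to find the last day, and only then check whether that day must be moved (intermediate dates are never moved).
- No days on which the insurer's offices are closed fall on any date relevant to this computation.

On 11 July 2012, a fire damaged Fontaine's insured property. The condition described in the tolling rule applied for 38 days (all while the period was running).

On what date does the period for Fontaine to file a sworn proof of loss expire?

Counting 11 July 2012 as day 1, day 104 is October 22, 2012.
Tolling adds 38 days: October 22, 2012 + 38 days = November 29, 2012.
November 29, 2012 is a Thursday and not a day on which the insurer's offices are closed, so no extension applies.

November 29, 2012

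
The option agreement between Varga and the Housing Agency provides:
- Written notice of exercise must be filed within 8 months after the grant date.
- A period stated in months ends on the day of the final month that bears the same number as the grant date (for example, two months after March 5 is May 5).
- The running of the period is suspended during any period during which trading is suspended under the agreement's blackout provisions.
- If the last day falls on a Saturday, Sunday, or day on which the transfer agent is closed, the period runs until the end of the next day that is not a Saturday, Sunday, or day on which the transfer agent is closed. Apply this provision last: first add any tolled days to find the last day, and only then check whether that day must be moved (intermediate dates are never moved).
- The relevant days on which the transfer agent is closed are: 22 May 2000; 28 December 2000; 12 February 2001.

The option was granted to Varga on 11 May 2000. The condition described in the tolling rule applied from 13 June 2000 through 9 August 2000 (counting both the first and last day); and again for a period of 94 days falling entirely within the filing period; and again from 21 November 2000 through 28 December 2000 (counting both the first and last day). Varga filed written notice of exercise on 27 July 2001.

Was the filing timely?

8 months after 11 May 2000 is January 11, 2001.
From June 13, 2000 through August 9, 2000 inclusive is 58 days; tolling adds 58 days: January 11, 2001 + 58 days = March 10, 2001.
Tolling adds 94 days: March 10, 2001 + 94 days = June 12, 2001.
From November 21, 2000 through December 28, 2000 inclusive is 38 days; tolling adds 38 days: June 12, 2001 + 38 days = July 20, 2001.
July 20, 2001 is a Friday and not a day on which the transfer agent is closed, so no extension applies.
The deadline is July 20, 2001; the filing on July 27, 2001 is after that date.

No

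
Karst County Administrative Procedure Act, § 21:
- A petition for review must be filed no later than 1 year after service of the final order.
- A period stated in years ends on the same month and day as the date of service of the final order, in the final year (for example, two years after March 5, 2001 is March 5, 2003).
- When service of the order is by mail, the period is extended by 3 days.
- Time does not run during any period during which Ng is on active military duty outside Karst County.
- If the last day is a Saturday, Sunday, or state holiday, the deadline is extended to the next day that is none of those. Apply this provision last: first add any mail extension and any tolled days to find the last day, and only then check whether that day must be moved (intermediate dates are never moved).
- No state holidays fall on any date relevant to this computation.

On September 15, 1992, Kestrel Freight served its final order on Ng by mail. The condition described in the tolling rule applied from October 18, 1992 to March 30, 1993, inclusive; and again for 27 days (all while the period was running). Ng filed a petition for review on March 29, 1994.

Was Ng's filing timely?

No

1 year after September 15, 1992 is September 15, 1993.
Service was by mail, adding 3 days: September 15, 1993 + 3 days = September 18, 1993.
From October 18, 1992 through March 30, 1993 inclusive is 164 days; tolling adds 164 days: September 18, 1993 + 164 days = March 1, 1994.
Tolling adds 27 days: March 1, 1994 + 27 days = March 28, 1994.
March 28, 1994 is a Monday and not a state holiday, so no extension applies.
The deadline is March 28, 1994; the filing on March 29, 1994 is after that date.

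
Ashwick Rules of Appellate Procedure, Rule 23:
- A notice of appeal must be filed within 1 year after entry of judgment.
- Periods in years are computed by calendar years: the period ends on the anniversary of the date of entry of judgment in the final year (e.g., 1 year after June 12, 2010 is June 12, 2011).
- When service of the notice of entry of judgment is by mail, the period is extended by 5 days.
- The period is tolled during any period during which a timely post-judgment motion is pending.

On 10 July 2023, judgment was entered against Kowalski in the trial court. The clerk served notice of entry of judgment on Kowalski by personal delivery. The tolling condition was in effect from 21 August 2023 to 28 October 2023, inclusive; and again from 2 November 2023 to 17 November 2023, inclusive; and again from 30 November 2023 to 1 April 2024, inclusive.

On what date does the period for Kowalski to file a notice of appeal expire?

1 year after 10 July 2023 is July 10, 2024.
Service was not by mail, so no mail extension applies.
From August 21, 2023 through October 28, 2023 inclusive is 69 days; tolling adds 69 days: July 10, 2024 + 69 days = September 17, 2024.
From November 2, 2023 through November 17, 2023 inclusive is 16 days; tolling adds 16 days: September 17, 2024 + 16 days = October 3, 2024.
From November 30, 2023 through April 1, 2024 inclusive is 124 days; tolling adds 124 days: October 3, 2024 + 124 days = February 4, 2025.

February 4, 2025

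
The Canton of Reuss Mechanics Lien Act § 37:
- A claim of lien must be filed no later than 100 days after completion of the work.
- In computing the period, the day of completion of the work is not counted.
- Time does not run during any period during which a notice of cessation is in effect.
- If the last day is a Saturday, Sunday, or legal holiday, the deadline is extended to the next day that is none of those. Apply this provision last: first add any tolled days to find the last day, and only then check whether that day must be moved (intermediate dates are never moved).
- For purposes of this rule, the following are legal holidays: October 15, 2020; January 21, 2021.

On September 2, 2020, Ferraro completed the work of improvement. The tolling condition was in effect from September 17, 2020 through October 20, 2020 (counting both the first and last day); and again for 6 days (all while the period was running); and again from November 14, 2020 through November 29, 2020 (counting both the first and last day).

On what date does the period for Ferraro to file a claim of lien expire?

100 days after September 2, 2020 is December 11, 2020.
From September 17, 2020 through October 20, 2020 inclusive is 34 days; tolling adds 34 days: December 11, 2020 + 34 days = January 14, 2021.
Tolling adds 6 days: January 14, 2021 + 6 days = January 20, 2021.
From November 14, 2020 through November 29, 2020 inclusive is 16 days; tolling adds 16 days: January 20, 2021 + 16 days = February 5, 2021.
February 5, 2021 is a Friday and not a legal holiday, so no extension applies.

February 5, 2021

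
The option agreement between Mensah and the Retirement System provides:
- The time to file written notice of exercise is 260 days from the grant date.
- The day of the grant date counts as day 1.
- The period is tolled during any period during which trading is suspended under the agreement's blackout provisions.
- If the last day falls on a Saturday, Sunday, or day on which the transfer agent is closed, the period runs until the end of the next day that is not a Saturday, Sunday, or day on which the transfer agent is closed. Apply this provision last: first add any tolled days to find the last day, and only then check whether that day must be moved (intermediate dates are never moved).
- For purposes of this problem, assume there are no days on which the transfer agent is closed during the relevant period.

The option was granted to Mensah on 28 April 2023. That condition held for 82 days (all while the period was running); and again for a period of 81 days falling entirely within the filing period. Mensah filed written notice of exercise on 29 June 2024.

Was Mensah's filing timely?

No

Counting 28 April 2023 as day 1, day 260 is January 12, 2024.
Tolling adds 82 days: January 12, 2024 + 82 days = April 3, 2024.
Tolling adds 81 days: April 3, 2024 + 81 days = June 23, 2024.
June 23, 2024 is Sunday. The next qualifying day is June 24, 2024.
The deadline is June 24, 2024; the filing on June 29, 2024 is after that date.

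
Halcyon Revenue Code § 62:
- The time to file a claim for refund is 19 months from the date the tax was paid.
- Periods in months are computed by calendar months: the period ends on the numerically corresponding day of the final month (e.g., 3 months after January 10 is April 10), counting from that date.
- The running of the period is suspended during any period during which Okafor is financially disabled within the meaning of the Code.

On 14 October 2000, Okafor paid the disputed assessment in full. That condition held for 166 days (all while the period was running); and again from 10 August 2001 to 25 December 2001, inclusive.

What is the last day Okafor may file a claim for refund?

March 14, 2003

19 months after 14 October 2000 is May 14, 2002.
Tolling adds 166 days: May 14, 2002 + 166 days = October 27, 2002.
From August 10, 2001 through December 25, 2001 inclusive is 138 days; tolling adds 138 days: October 27, 2002 + 138 days = March 14, 2003.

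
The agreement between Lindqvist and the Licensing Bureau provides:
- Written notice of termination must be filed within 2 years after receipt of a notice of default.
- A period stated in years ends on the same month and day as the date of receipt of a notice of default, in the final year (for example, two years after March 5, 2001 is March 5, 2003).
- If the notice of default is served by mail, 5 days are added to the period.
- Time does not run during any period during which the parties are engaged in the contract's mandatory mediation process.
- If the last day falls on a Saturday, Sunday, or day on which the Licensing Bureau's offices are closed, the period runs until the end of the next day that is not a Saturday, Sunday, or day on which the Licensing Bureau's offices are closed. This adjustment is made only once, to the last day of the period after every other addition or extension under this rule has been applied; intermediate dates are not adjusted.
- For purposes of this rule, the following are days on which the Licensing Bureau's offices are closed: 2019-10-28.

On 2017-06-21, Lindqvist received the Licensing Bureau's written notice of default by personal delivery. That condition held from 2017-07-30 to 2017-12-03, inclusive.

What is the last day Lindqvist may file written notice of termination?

October 29, 2019

2 years after 2017-06-21 is June 21, 2019.
Service was not by mail, so no mail extension applies.
From July 30, 2017 through December 3, 2017 inclusive is 127 days; tolling adds 127 days: June 21, 2019 + 127 days = October 26, 2019.
October 26, 2019 is Saturday; October 27, 2019 is Sunday; October 28, 2019 is a listed holiday. The next qualifying day is October 29, 2019.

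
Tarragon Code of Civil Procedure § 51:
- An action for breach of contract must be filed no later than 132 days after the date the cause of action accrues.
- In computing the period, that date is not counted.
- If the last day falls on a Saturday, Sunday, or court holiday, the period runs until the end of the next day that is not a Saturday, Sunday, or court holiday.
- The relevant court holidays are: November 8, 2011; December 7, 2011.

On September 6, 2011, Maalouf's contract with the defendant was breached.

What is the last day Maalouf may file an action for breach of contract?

January 16, 2012

132 days after September 6, 2011 is January 16, 2012.
January 16, 2012 is a Monday and not a court holiday, so no extension applies.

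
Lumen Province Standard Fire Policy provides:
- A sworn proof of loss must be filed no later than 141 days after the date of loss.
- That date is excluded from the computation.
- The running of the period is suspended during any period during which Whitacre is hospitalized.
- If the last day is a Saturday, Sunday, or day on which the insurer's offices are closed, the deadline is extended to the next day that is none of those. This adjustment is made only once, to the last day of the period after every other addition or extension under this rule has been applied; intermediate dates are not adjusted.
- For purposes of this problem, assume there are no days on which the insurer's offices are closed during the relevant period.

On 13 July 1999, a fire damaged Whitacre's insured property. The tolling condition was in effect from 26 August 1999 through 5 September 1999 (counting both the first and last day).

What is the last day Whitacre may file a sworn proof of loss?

141 days after 13 July 1999 is December 1, 1999.
From August 26, 1999 through September 5, 1999 inclusive is 11 days; tolling adds 11 days: December 1, 1999 + 11 days = December 12, 1999.
December 12, 1999 is Sunday. The next qualifying day is December 13, 1999.

December 13, 1999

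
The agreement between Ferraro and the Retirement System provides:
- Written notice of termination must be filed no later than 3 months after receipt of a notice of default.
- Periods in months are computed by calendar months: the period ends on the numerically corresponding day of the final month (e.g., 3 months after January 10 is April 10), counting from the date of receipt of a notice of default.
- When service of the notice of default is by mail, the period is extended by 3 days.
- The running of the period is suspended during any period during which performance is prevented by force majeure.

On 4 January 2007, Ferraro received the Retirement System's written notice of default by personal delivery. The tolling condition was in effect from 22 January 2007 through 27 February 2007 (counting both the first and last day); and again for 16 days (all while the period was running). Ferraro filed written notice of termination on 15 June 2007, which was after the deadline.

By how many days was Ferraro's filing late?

19 days

3 months after 4 January 2007 is April 4, 2007.
Service was not by mail, so no mail extension applies.
From January 22, 2007 through February 27, 2007 inclusive is 37 days; tolling adds 37 days: April 4, 2007 + 37 days = May 11, 2007.
Tolling adds 16 days: May 11, 2007 + 16 days = May 27, 2007.
The deadline is May 27, 2007; from May 27, 2007 to June 15, 2007 is 19 days.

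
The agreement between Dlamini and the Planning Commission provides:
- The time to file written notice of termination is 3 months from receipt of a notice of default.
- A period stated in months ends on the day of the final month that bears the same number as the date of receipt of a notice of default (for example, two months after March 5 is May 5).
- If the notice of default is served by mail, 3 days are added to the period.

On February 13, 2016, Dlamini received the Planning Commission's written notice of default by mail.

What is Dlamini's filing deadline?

3 months after February 13, 2016 is May 13, 2016.
Service was by mail, adding 3 days: May 13, 2016 + 3 days = May 16, 2016.

May 16, 2016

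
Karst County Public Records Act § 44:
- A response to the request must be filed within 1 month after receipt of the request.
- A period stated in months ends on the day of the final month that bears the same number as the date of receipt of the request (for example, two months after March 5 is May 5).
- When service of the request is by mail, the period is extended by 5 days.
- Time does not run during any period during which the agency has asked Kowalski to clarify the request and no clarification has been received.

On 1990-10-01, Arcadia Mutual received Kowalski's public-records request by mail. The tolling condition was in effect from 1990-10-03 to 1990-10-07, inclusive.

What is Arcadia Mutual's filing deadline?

November 11, 1990

1 month after 1990-10-01 is November 1, 1990.
Service was by mail, adding 5 days: November 1, 1990 + 5 days = November 6, 1990.
From October 3, 1990 through October 7, 1990 inclusive is 5 days; tolling adds 5 days: November 6, 1990 + 5 days = November 11, 1990.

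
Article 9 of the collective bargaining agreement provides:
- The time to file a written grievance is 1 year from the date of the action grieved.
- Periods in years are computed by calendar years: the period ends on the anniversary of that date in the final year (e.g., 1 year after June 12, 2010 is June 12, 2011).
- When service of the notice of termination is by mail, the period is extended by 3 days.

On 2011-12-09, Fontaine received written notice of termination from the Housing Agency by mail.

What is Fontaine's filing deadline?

1 year after 2011-12-09 is December 9, 2012.
Service was by mail, adding 3 days: December 9, 2012 + 3 days = December 12, 2012.

December 12, 2012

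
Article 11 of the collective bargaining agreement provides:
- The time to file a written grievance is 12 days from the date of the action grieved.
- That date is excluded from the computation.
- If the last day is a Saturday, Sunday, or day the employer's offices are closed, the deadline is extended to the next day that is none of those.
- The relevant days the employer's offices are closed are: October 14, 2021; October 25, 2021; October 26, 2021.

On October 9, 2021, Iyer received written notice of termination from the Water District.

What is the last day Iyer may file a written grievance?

12 days after October 9, 2021 is October 21, 2021.
October 21, 2021 is a Thursday and not a day the employer's offices are closed, so no extension applies.

October 21, 2021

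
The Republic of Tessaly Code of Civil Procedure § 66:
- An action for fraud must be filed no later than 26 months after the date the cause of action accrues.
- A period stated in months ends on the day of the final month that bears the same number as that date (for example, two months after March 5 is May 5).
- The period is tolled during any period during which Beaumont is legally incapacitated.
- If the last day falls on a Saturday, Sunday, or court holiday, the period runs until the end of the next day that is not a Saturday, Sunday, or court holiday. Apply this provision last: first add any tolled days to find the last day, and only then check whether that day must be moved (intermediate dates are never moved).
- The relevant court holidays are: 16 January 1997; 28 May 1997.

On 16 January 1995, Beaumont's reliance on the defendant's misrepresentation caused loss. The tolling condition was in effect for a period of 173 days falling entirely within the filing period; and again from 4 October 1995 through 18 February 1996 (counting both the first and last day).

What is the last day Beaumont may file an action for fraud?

26 months after 16 January 1995 is March 16, 1997.
Tolling adds 173 days: March 16, 1997 + 173 days = September 5, 1997.
From October 4, 1995 through February 18, 1996 inclusive is 138 days; tolling adds 138 days: September 5, 1997 + 138 days = January 21, 1998.
January 21, 1998 is a Wednesday and not a court holiday, so no extension applies.

January 21, 1998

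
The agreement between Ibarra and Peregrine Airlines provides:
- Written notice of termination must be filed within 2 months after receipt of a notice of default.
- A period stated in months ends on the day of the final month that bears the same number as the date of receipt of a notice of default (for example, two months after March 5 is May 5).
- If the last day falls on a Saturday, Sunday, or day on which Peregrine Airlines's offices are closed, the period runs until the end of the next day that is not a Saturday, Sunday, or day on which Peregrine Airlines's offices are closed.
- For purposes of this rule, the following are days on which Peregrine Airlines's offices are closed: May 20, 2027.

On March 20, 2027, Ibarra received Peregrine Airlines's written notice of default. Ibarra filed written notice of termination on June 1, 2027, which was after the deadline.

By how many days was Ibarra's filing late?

11 days

2 months after March 20, 2027 is May 20, 2027.
May 20, 2027 is a listed holiday. The next qualifying day is May 21, 2027.
The deadline is May 21, 2027; from May 21, 2027 to June 1, 2027 is 11 days.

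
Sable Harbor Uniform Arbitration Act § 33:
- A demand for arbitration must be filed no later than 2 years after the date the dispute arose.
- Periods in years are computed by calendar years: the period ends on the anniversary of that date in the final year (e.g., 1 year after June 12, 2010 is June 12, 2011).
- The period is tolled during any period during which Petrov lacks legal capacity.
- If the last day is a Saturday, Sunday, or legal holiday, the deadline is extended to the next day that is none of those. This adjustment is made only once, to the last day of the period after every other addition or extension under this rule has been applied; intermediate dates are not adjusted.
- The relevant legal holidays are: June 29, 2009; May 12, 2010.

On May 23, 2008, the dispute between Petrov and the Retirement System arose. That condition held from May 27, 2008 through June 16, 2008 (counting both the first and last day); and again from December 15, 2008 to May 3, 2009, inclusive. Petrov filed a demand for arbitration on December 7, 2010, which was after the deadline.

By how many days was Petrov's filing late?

2 years after May 23, 2008 is May 23, 2010.
From May 27, 2008 through June 16, 2008 inclusive is 21 days; tolling adds 21 days: May 23, 2010 + 21 days = June 13, 2010.
From December 15, 2008 through May 3, 2009 inclusive is 140 days; tolling adds 140 days: June 13, 2010 + 140 days = October 31, 2010.
October 31, 2010 is Sunday. The next qualifying day is November 1, 2010.
The deadline is November 1, 2010; from November 1, 2010 to December 7, 2010 is 36 days.

36 days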